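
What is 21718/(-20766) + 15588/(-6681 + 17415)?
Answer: 7548283/18575187 ≈ 0.40636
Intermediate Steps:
21718/(-20766) + 15588/(-6681 + 17415) = 21718*(-1/20766) + 15588/10734 = -10859/10383 + 15588*(1/10734) = -10859/10383 + 2598/1789 = 7548283/18575187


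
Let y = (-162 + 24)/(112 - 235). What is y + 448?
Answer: 18414/41 ≈ 449.12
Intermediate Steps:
y = 46/41 (y = -138/(-123) = -138*(-1/123) = 46/41 ≈ 1.1220)
y + 448 = 46/41 + 448 = 18414/41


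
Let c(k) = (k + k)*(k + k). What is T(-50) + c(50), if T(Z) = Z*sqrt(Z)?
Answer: 10000 - 250*I*sqrt(2) ≈ 10000.0 - 353.55*I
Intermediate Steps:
c(k) = 4*k**2 (c(k) = (2*k)*(2*k) = 4*k**2)
T(Z) = Z**(3/2)
T(-50) + c(50) = (-50)**(3/2) + 4*50**2 = -250*I*sqrt(2) + 4*2500 = -250*I*sqrt(2) + 10000 = 10000 - 250*I*sqrt(2)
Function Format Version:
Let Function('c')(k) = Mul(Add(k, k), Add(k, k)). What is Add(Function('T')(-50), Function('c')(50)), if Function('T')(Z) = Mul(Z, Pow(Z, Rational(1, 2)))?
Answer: Add(10000, Mul(-250, I, Pow(2, Rational(1, 2)))) ≈ Add(10000., Mul(-353.55, I))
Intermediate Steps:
Function('c')(k) = Mul(4, Pow(k, 2)) (Function('c')(k) = Mul(Mul(2, k), Mul(2, k)) = Mul(4, Pow(k, 2)))
Function('T')(Z) = Pow(Z, Rational(3, 2))
Add(Function('T')(-50), Function('c')(50)) = Add(Pow(-50, Rational(3, 2)), Mul(4, Pow(50, 2))) = Add(Mul(-250, I, Pow(2, Rational(1, 2))), Mul(4, 2500)) = Add(Mul(-250, I, Pow(2, Rational(1, 2))), 10000) = Add(10000, Mul(-250, I, Pow(2, Rational(1, 2))))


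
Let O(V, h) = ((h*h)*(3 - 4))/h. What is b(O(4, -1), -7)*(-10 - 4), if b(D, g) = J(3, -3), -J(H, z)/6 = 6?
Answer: 504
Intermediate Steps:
J(H, z) = -36 (J(H, z) = -6*6 = -36)
O(V, h) = -h (O(V, h) = (h²*(-1))/h = (-h²)/h = -h)
b(D, g) = -36
b(O(4, -1), -7)*(-10 - 4) = -36*(-10 - 4) = -36*(-14) = 504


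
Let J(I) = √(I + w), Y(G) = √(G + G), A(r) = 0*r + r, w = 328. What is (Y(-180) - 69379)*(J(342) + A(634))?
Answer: -(634 + √670)*(69379 - 6*I*√10) ≈ -4.5782e+7 + 12520.0*I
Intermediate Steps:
A(r) = r (A(r) = 0 + r = r)
Y(G) = √2*√G (Y(G) = √(2*G) = √2*√G)
J(I) = √(328 + I) (J(I) = √(I + 328) = √(328 + I))
(Y(-180) - 69379)*(J(342) + A(634)) = (√2*√(-180) - 69379)*(√(328 + 342) + 634) = (√2*(6*I*√5) - 69379)*(√670 + 634) = (6*I*√10 - 69379)*(634 + √670) = (-69379 + 6*I*√10)*(634 + √670)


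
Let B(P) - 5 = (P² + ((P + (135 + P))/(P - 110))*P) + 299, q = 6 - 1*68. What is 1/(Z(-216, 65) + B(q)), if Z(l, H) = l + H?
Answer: 86/344083 ≈ 0.00024994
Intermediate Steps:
Z(l, H) = H + l
q = -62 (q = 6 - 68 = -62)
B(P) = 304 + P² + P*(135 + 2*P)/(-110 + P) (B(P) = 5 + ((P² + ((P + (135 + P))/(P - 110))*P) + 299) = 5 + ((P² + ((135 + 2*P)/(-110 + P))*P) + 299) = 5 + ((P² + P*(135 + 2*P)/(-110 + P)) + 299) = 5 + (299 + P² + P*(135 + 2*P)/(-110 + P)) = 304 + P² + P*(135 + 2*P)/(-110 + P))
1/(Z(-216, 65) + B(q)) = 1/((65 - 216) + (-33440 + (-62)³ - 108*(-62)² + 439*(-62))/(-110 - 62)) = 1/(-151 + (-33440 - 238328 - 108*3844 - 27218)/(-172)) = 1/(-151 - (-33440 - 238328 - 415152 - 27218)/172) = 1/(-151 - 1/172*(-714138)) = 1/(-151 + 357069/86) = 1/(344083/86) = 86/344083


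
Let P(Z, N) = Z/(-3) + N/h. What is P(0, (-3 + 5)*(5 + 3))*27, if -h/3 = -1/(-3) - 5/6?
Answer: 288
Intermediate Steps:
h = 3/2 (h = -3*(-1/(-3) - 5/6) = -3*(-1*(-1/3) - 5*1/6) = -3*(1/3 - 5/6) = -3*(-1/2) = 3/2 ≈ 1.5000)
P(Z, N) = -Z/3 + 2*N/3 (P(Z, N) = Z/(-3) + N/(3/2) = Z*(-1/3) + N*(2/3) = -Z/3 + 2*N/3)
P(0, (-3 + 5)*(5 + 3))*27 = (-1/3*0 + 2*((-3 + 5)*(5 + 3))/3)*27 = (0 + 2*(2*8)/3)*27 = (0 + (2/3)*16)*27 = (0 + 32/3)*27 = (32/3)*27 = 288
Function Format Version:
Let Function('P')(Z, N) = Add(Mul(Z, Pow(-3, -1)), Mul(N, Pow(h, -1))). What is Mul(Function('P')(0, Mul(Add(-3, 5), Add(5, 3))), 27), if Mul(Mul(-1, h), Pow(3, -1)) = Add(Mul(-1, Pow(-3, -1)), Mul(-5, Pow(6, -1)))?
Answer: 288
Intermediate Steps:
h = Rational(3, 2) (h = Mul(-3, Add(Mul(-1, Pow(-3, -1)), Mul(-5, Pow(6, -1)))) = Mul(-3, Add(Mul(-1, Rational(-1, 3)), Mul(-5, Rational(1, 6)))) = Mul(-3, Add(Rational(1, 3), Rational(-5, 6))) = Mul(-3, Rational(-1, 2)) = Rational(3, 2) ≈ 1.5000)
Function('P')(Z, N) = Add(Mul(Rational(-1, 3), Z), Mul(Rational(2, 3), N)) (Function('P')(Z, N) = Add(Mul(Z, Pow(-3, -1)), Mul(N, Pow(Rational(3, 2), -1))) = Add(Mul(Z, Rational(-1, 3)), Mul(N, Rational(2, 3))) = Add(Mul(Rational(-1, 3), Z), Mul(Rational(2, 3), N)))
Mul(Function('P')(0, Mul(Add(-3, 5), Add(5, 3))), 27) = Mul(Add(Mul(Rational(-1, 3), 0), Mul(Rational(2, 3), Mul(Add(-3, 5), Add(5, 3)))), 27) = Mul(Add(0, Mul(Rational(2, 3), Mul(2, 8))), 27) = Mul(Add(0, Mul(Rational(2, 3), 16)), 27) = Mul(Add(0, Rational(32, 3)), 27) = Mul(Rational(32, 3), 27) = 288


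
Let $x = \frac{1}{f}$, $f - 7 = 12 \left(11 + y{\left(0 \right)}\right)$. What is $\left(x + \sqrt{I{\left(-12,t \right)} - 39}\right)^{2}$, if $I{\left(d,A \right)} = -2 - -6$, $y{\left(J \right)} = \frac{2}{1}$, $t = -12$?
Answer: $- \frac{929914}{26569} + \frac{2 i \sqrt{35}}{163} \approx -35.0 + 0.07259 i$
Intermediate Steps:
$y{\left(J \right)} = 2$ ($y{\left(J \right)} = 2 \cdot 1 = 2$)
$I{\left(d,A \right)} = 4$ ($I{\left(d,A \right)} = -2 + 6 = 4$)
$f = 163$ ($f = 7 + 12 \left(11 + 2\right) = 7 + 12 \cdot 13 = 7 + 156 = 163$)
$x = \frac{1}{163} \approx 0.006135$
$\left(x + \sqrt{I{\left(-12,t \right)} - 39}\right)^{2} = \left(\frac{1}{163} + \sqrt{4 - 39}\right)^{2} = \left(\frac{1}{163} + \sqrt{-35}\right)^{2} = \left(\frac{1}{163} + i \sqrt{35}\right)^{2}$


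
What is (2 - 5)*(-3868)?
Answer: 11604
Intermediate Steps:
(2 - 5)*(-3868) = -3*(-3868) = 11604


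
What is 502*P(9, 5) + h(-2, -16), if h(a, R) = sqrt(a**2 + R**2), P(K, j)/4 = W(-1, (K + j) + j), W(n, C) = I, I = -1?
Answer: -2008 + 2*sqrt(65) ≈ -1991.9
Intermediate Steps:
W(n, C) = -1
P(K, j) = -4 (P(K, j) = 4*(-1) = -4)
h(a, R) = sqrt(R**2 + a**2)
502*P(9, 5) + h(-2, -16) = 502*(-4) + sqrt((-16)**2 + (-2)**2) = -2008 + sqrt(256 + 4) = -2008 + sqrt(260) = -2008 + 2*sqrt(65)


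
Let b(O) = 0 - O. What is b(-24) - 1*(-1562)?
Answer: 1586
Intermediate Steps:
b(O) = -O
b(-24) - 1*(-1562) = -1*(-24) - 1*(-1562) = 24 + 1562 = 1586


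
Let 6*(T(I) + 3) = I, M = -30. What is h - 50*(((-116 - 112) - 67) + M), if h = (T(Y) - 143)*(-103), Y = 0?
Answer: 31288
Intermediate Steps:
T(I) = -3 + I/6
h = 15038 (h = ((-3 + (1/6)*0) - 143)*(-103) = ((-3 + 0) - 143)*(-103) = (-3 - 143)*(-103) = -146*(-103) = 15038)
h - 50*(((-116 - 112) - 67) + M) = 15038 - 50*(((-116 - 112) - 67) - 30) = 15038 - 50*((-228 - 67) - 30) = 15038 - 50*(-295 - 30) = 15038 - 50*(-325) = 15038 + 16250 = 31288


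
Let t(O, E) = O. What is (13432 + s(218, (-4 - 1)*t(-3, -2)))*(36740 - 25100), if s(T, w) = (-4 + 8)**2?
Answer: 156534720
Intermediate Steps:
s(T, w) = 16 (s(T, w) = 4**2 = 16)
(13432 + s(218, (-4 - 1)*t(-3, -2)))*(36740 - 25100) = (13432 + 16)*(36740 - 25100) = 13448*11640 = 156534720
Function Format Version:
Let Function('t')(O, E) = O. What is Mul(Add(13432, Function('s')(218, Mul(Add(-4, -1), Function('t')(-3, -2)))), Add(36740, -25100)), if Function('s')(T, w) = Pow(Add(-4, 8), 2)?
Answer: 156534720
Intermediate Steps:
Function('s')(T, w) = 16 (Function('s')(T, w) = Pow(4, 2) = 16)
Mul(Add(13432, Function('s')(218, Mul(Add(-4, -1), Function('t')(-3, -2)))), Add(36740, -25100)) = Mul(Add(13432, 16), Add(36740, -25100)) = Mul(13448, 11640) = 156534720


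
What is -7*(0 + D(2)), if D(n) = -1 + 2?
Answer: -7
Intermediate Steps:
D(n) = 1
-7*(0 + D(2)) = -7*(0 + 1) = -7*1 = -7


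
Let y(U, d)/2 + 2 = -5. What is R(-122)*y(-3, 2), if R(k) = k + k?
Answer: 3416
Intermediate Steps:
y(U, d) = -14 (y(U, d) = -4 + 2*(-5) = -4 - 10 = -14)
R(k) = 2*k
R(-122)*y(-3, 2) = (2*(-122))*(-14) = -244*(-14) = 3416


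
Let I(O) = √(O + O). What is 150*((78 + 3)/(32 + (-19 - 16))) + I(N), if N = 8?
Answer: -4046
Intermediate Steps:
I(O) = √2*√O (I(O) = √(2*O) = √2*√O)
150*((78 + 3)/(32 + (-19 - 16))) + I(N) = 150*((78 + 3)/(32 + (-19 - 16))) + √2*√8 = 150*(81/(32 - 35)) + √2*(2*√2) = 150*(81/(-3)) + 4 = 150*(81*(-⅓)) + 4 = 150*(-27) + 4 = -4050 + 4 = -4046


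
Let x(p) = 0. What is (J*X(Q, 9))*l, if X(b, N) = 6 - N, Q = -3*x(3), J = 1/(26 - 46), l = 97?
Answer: 291/20 ≈ 14.550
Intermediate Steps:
J = -1/20 (J = 1/(-20) = -1/20 ≈ -0.050000)
Q = 0 (Q = -3*0 = 0)
(J*X(Q, 9))*l = -(6 - 1*9)/20*97 = -(6 - 9)/20*97 = -1/20*(-3)*97 = (3/20)*97 = 291/20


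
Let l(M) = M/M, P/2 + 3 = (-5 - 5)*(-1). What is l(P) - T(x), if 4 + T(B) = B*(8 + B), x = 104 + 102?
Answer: -44079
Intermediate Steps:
x = 206
T(B) = -4 + B*(8 + B)
P = 14 (P = -6 + 2*((-5 - 5)*(-1)) = -6 + 2*(-10*(-1)) = -6 + 2*10 = -6 + 20 = 14)
l(M) = 1
l(P) - T(x) = 1 - (-4 + 206² + 8*206) = 1 - (-4 + 42436 + 1648) = 1 - 1*44080 = 1 - 44080 = -44079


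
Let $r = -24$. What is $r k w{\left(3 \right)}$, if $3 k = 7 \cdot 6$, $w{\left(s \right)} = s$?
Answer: $-1008$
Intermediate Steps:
$k = 14$ ($k = \frac{7 \cdot 6}{3} = \frac{1}{3} \cdot 42 = 14$)
$r k w{\left(3 \right)} = \left(-24\right) 14 \cdot 3 = \left(-336\right) 3 = -1008$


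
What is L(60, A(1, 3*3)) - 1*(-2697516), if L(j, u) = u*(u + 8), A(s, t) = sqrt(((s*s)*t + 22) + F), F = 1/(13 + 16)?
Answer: 78228864/29 + 240*sqrt(29)/29 ≈ 2.6976e+6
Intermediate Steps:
F = 1/29 ≈ 0.034483
A(s, t) = sqrt(639/29 + t*s**2) (A(s, t) = sqrt(((s*s)*t + 22) + 1/29) = sqrt((s**2*t + 22) + 1/29) = sqrt((t*s**2 + 22) + 1/29) = sqrt((22 + t*s**2) + 1/29) = sqrt(639/29 + t*s**2))
L(j, u) = u*(8 + u)
L(60, A(1, 3*3)) - 1*(-2697516) = (sqrt(18531 + 841*(3*3)*1**2)/29)*(8 + sqrt(18531 + 841*(3*3)*1**2)/29) - 1*(-2697516) = (sqrt(18531 + 841*9*1)/29)*(8 + sqrt(18531 + 841*9*1)/29) + 2697516 = (sqrt(18531 + 7569)/29)*(8 + sqrt(18531 + 7569)/29) + 2697516 = (sqrt(26100)/29)*(8 + sqrt(26100)/29) + 2697516 = ((30*sqrt(29))/29)*(8 + (30*sqrt(29))/29) + 2697516 = (30*sqrt(29)/29)*(8 + 30*sqrt(29)/29) + 2697516 = 30*sqrt(29)*(8 + 30*sqrt(29)/29)/29 + 2697516 = 2697516 + 30*sqrt(29)*(8 + 30*sqrt(29)/29)/29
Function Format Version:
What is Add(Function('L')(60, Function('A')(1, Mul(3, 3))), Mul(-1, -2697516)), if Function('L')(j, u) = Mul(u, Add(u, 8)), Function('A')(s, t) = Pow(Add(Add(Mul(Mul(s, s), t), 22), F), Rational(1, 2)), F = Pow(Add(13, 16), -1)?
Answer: Add(Rational(78228864, 29), Mul(Rational(240, 29), Pow(29, Rational(1, 2)))) ≈ 2.6976e+6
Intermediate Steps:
F = Rational(1, 29) (F = Pow(29, -1) = Rational(1, 29) ≈ 0.034483)
Function('A')(s, t) = Pow(Add(Rational(639, 29), Mul(t, Pow(s, 2))), Rational(1, 2)) (Function('A')(s, t) = Pow(Add(Add(Mul(Mul(s, s), t), 22), Rational(1, 29)), Rational(1, 2)) = Pow(Add(Add(Mul(Pow(s, 2), t), 22), Rational(1, 29)), Rational(1, 2)) = Pow(Add(Add(Mul(t, Pow(s, 2)), 22), Rational(1, 29)), Rational(1, 2)) = Pow(Add(Add(22, Mul(t, Pow(s, 2))), Rational(1, 29)), Rational(1, 2)) = Pow(Add(Rational(639, 29), Mul(t, Pow(s, 2))), Rational(1, 2)))
Function('L')(j, u) = Mul(u, Add(8, u))
Add(Function('L')(60, Function('A')(1, Mul(3, 3))), Mul(-1, -2697516)) = Add(Mul(Mul(Rational(1, 29), Pow(Add(18531, Mul(841, Mul(3, 3), Pow(1, 2))), Rational(1, 2))), Add(8, Mul(Rational(1, 29), Pow(Add(18531, Mul(841, Mul(3, 3), Pow(1, 2))), Rational(1, 2))))), Mul(-1, -2697516)) = Add(Mul(Mul(Rational(1, 29), Pow(Add(18531, Mul(841, 9, 1)), Rational(1, 2))), Add(8, Mul(Rational(1, 29), Pow(Add(18531, Mul(841, 9, 1)), Rational(1, 2))))), 2697516) = Add(Mul(Mul(Rational(1, 29), Pow(Add(18531, 7569), Rational(1, 2))), Add(8, Mul(Rational(1, 29), Pow(Add(18531, 7569), Rational(1, 2))))), 2697516) = Add(Mul(Mul(Rational(1, 29), Pow(26100, Rational(1, 2))), Add(8, Mul(Rational(1, 29), Pow(26100, Rational(1, 2))))), 2697516) = Add(Mul(Mul(Rational(1, 29), Mul(30, Pow(29, Rational(1, 2)))), Add(8, Mul(Rational(1, 29), Mul(30, Pow(29, Rational(1, 2)))))), 2697516) = Add(Mul(Mul(Rational(30, 29), Pow(29, Rational(1, 2))), Add(8, Mul(Rational(30, 29), Pow(29, Rational(1, 2))))), 2697516) = Add(Mul(Rational(30, 29), Pow(29, Rational(1, 2)), Add(8, Mul(Rational(30, 29), Pow(29, Rational(1, 2))))), 2697516) = Add(2697516, Mul(Rational(30, 29), Pow(29, Rational(1, 2)), Add(8, Mul(Rational(30, 29), Pow(29, Rational(1, 2))))))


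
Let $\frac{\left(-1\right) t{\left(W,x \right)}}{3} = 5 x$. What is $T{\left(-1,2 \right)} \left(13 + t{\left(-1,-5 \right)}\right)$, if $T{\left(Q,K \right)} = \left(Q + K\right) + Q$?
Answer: $0$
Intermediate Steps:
$T{\left(Q,K \right)} = K + 2 Q$ ($T{\left(Q,K \right)} = \left(K + Q\right) + Q = K + 2 Q$)
$t{\left(W,x \right)} = - 15 x$ ($t{\left(W,x \right)} = - 3 \cdot 5 x = - 15 x$)
$T{\left(-1,2 \right)} \left(13 + t{\left(-1,-5 \right)}\right) = \left(2 + 2 \left(-1\right)\right) \left(13 - -75\right) = \left(2 - 2\right) \left(13 + 75\right) = 0 \cdot 88 = 0$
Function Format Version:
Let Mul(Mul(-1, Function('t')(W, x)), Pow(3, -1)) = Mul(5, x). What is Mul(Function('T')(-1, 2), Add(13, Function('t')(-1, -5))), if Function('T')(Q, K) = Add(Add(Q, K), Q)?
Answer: 0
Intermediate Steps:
Function('T')(Q, K) = Add(K, Mul(2, Q)) (Function('T')(Q, K) = Add(Add(K, Q), Q) = Add(K, Mul(2, Q)))
Function('t')(W, x) = Mul(-15, x) (Function('t')(W, x) = Mul(-3, Mul(5, x)) = Mul(-15, x))
Mul(Function('T')(-1, 2), Add(13, Function('t')(-1, -5))) = Mul(Add(2, Mul(2, -1)), Add(13, Mul(-15, -5))) = Mul(Add(2, -2), Add(13, 75)) = Mul(0, 88) = 0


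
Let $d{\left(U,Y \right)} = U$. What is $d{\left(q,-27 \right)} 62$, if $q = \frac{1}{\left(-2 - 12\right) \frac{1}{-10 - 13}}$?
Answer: $\frac{713}{7} \approx 101.86$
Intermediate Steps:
$q = \frac{23}{14}$ ($q = \frac{1}{\left(-14\right) \frac{1}{-23}} = \frac{1}{\left(-14\right) \left(- \frac{1}{23}\right)} = \frac{1}{\frac{14}{23}} = \frac{23}{14} \approx 1.6429$)
$d{\left(q,-27 \right)} 62 = \frac{23}{14} \cdot 62 = \frac{713}{7}$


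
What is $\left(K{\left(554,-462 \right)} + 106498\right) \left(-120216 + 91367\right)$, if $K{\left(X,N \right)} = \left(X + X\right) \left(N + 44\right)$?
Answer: $10288880454$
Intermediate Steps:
$K{\left(X,N \right)} = 2 X \left(44 + N\right)$
$\left(K{\left(554,-462 \right)} + 106498\right) \left(-120216 + 91367\right) = \left(2 \cdot 554 \left(44 - 462\right) + 106498\right) \left(-120216 + 91367\right) = \left(2 \cdot 554 \left(-418\right) + 106498\right) \left(-28849\right) = \left(-463144 + 106498\right) \left(-28849\right) = \left(-356646\right) \left(-28849\right) = 10288880454$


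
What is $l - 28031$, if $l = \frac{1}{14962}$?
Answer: $- \frac{419399821}{14962} \approx -28031.0$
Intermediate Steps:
$l = \frac{1}{14962} \approx 6.6836 \cdot 10^{-5}$
$l - 28031 = \frac{1}{14962} - 28031 = - \frac{419399821}{14962}$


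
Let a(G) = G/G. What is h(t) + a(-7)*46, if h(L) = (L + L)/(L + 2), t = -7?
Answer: 244/5 ≈ 48.800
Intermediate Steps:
a(G) = 1
h(L) = 2*L/(2 + L) (h(L) = (2*L)/(2 + L) = 2*L/(2 + L))
h(t) + a(-7)*46 = 2*(-7)/(2 - 7) + 1*46 = 2*(-7)/(-5) + 46 = 2*(-7)*(-1/5) + 46 = 14/5 + 46 = 244/5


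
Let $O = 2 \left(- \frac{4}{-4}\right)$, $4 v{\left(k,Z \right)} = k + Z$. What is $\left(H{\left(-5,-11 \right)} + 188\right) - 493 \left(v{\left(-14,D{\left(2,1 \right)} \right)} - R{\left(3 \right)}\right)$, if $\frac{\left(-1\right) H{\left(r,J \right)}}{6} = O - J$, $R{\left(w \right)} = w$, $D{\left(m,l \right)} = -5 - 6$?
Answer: $\frac{18681}{4} \approx 4670.3$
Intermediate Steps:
$D{\left(m,l \right)} = -11$ ($D{\left(m,l \right)} = -5 - 6 = -11$)
$v{\left(k,Z \right)} = \frac{Z}{4} + \frac{k}{4}$ ($v{\left(k,Z \right)} = \frac{k + Z}{4} = \frac{Z + k}{4} = \frac{Z}{4} + \frac{k}{4}$)
$O = 2$ ($O = 2 \left(\left(-4\right) \left(- \frac{1}{4}\right)\right) = 2 \cdot 1 = 2$)
$H{\left(r,J \right)} = -12 + 6 J$ ($H{\left(r,J \right)} = - 6 \left(2 - J\right) = -12 + 6 J$)
$\left(H{\left(-5,-11 \right)} + 188\right) - 493 \left(v{\left(-14,D{\left(2,1 \right)} \right)} - R{\left(3 \right)}\right) = \left(\left(-12 + 6 \left(-11\right)\right) + 188\right) - 493 \left(\left(\frac{1}{4} \left(-11\right) + \frac{1}{4} \left(-14\right)\right) - 3\right) = \left(\left(-12 - 66\right) + 188\right) - 493 \left(\left(- \frac{11}{4} - \frac{7}{2}\right) - 3\right) = \left(-78 + 188\right) - 493 \left(- \frac{25}{4} - 3\right) = 110 - - \frac{18241}{4} = 110 + \frac{18241}{4} = \frac{18681}{4}$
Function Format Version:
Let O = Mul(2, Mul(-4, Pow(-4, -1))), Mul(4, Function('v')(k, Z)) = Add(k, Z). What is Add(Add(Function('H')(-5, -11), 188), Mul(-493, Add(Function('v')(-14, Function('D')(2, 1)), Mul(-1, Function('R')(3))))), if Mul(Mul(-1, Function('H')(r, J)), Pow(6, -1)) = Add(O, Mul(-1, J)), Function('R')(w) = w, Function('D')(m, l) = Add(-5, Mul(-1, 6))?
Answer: Rational(18681, 4) ≈ 4670.3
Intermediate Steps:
Function('D')(m, l) = -11 (Function('D')(m, l) = Add(-5, -6) = -11)
Function('v')(k, Z) = Add(Mul(Rational(1, 4), Z), Mul(Rational(1, 4), k)) (Function('v')(k, Z) = Mul(Rational(1, 4), Add(k, Z)) = Mul(Rational(1, 4), Add(Z, k)) = Add(Mul(Rational(1, 4), Z), Mul(Rational(1, 4), k)))
O = 2 (O = Mul(2, Mul(-4, Rational(-1, 4))) = Mul(2, 1) = 2)
Function('H')(r, J) = Add(-12, Mul(6, J)) (Function('H')(r, J) = Mul(-6, Add(2, Mul(-1, J))) = Add(-12, Mul(6, J)))
Add(Add(Function('H')(-5, -11), 188), Mul(-493, Add(Function('v')(-14, Function('D')(2, 1)), Mul(-1, Function('R')(3))))) = Add(Add(Add(-12, Mul(6, -11)), 188), Mul(-493, Add(Add(Mul(Rational(1, 4), -11), Mul(Rational(1, 4), -14)), Mul(-1, 3)))) = Add(Add(Add(-12, -66), 188), Mul(-493, Add(Add(Rational(-11, 4), Rational(-7, 2)), -3))) = Add(Add(-78, 188), Mul(-493, Add(Rational(-25, 4), -3))) = Add(110, Mul(-493, Rational(-37, 4))) = Add(110, Rational(18241, 4)) = Rational(18681, 4)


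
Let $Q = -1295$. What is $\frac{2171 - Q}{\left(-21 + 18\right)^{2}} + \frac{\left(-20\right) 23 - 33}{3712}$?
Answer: $\frac{443495}{1152} \approx 384.98$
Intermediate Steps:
$\frac{2171 - Q}{\left(-21 + 18\right)^{2}} + \frac{\left(-20\right) 23 - 33}{3712} = \frac{2171 - -1295}{\left(-21 + 18\right)^{2}} + \frac{\left(-20\right) 23 - 33}{3712} = \frac{2171 + 1295}{\left(-3\right)^{2}} + \left(-460 - 33\right) \frac{1}{3712} = \frac{3466}{9} - \frac{17}{128} = \frac{443495}{1152}$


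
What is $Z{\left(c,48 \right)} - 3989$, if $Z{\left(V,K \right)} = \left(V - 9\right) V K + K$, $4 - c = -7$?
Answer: $-2885$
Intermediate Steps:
$c = 11$ ($c = 4 - -7 = 4 + 7 = 11$)
$Z{\left(V,K \right)} = K + K V \left(-9 + V\right)$ ($Z{\left(V,K \right)} = \left(V - 9\right) V K + K = \left(-9 + V\right) V K + K = V \left(-9 + V\right) K + K = K V \left(-9 + V\right) + K = K + K V \left(-9 + V\right)$)
$Z{\left(c,48 \right)} - 3989 = 48 \left(1 + 11^{2} - 99\right) - 3989 = 48 \left(1 + 121 - 99\right) - 3989 = 48 \cdot 23 - 3989 = 1104 - 3989 = -2885$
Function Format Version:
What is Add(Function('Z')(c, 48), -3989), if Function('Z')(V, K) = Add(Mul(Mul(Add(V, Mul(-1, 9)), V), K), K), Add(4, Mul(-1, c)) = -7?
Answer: -2885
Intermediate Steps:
c = 11 (c = Add(4, Mul(-1, -7)) = Add(4, 7) = 11)
Function('Z')(V, K) = Add(K, Mul(K, V, Add(-9, V))) (Function('Z')(V, K) = Add(Mul(Mul(Add(V, -9), V), K), K) = Add(Mul(Mul(Add(-9, V), V), K), K) = Add(Mul(Mul(V, Add(-9, V)), K), K) = Add(Mul(K, V, Add(-9, V)), K) = Add(K, Mul(K, V, Add(-9, V))))
Add(Function('Z')(c, 48), -3989) = Add(Mul(48, Add(1, Pow(11, 2), Mul(-9, 11))), -3989) = Add(Mul(48, Add(1, 121, -99)), -3989) = Add(Mul(48, 23), -3989) = Add(1104, -3989) = -2885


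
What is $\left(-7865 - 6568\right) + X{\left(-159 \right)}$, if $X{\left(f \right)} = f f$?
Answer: $10848$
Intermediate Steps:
$X{\left(f \right)} = f^{2}$
$\left(-7865 - 6568\right) + X{\left(-159 \right)} = \left(-7865 - 6568\right) + \left(-159\right)^{2} = \left(-7865 - 6568\right) + 25281 = -14433 + 25281 = 10848$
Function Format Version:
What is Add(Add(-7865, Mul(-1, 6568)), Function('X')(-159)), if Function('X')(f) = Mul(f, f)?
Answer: 10848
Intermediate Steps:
Function('X')(f) = Pow(f, 2)
Add(Add(-7865, Mul(-1, 6568)), Function('X')(-159)) = Add(Add(-7865, Mul(-1, 6568)), Pow(-159, 2)) = Add(Add(-7865, -6568), 25281) = Add(-14433, 25281) = 10848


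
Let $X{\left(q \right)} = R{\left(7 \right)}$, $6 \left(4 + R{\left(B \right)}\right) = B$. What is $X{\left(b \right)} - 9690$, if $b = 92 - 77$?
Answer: $- \frac{58157}{6} \approx -9692.8$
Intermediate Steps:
$R{\left(B \right)} = -4 + \frac{B}{6}$
$b = 15$ ($b = 92 - 77 = 15$)
$X{\left(q \right)} = - \frac{17}{6}$ ($X{\left(q \right)} = -4 + \frac{1}{6} \cdot 7 = -4 + \frac{7}{6} = - \frac{17}{6}$)
$X{\left(b \right)} - 9690 = - \frac{17}{6} - 9690 = - \frac{58157}{6}$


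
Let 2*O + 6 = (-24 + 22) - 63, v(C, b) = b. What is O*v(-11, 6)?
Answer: -213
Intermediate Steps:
O = -71/2 (O = -3 + ((-24 + 22) - 63)/2 = -3 + (-2 - 63)/2 = -3 + (½)*(-65) = -3 - 65/2 = -71/2 ≈ -35.500)
O*v(-11, 6) = -71/2*6 = -213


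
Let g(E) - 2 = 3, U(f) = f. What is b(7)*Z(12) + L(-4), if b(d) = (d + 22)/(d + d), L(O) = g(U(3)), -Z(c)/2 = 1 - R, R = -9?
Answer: -255/7 ≈ -36.429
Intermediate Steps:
g(E) = 5 (g(E) = 2 + 3 = 5)
Z(c) = -20 (Z(c) = -2*(1 - 1*(-9)) = -2*(1 + 9) = -2*10 = -20)
L(O) = 5
b(d) = (22 + d)/(2*d) (b(d) = (22 + d)/((2*d)) = (22 + d)*(1/(2*d)) = (22 + d)/(2*d))
b(7)*Z(12) + L(-4) = ((½)*(22 + 7)/7)*(-20) + 5 = ((½)*(⅐)*29)*(-20) + 5 = (29/14)*(-20) + 5 = -290/7 + 5 = -255/7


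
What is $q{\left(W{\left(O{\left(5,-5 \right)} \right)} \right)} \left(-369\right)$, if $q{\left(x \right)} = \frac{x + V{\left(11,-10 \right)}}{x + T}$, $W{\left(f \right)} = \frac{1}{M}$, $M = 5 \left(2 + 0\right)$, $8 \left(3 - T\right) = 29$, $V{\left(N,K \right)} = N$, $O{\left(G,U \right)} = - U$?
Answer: $\frac{54612}{7} \approx 7801.7$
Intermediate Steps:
$T = - \frac{5}{8}$ ($T = 3 - \frac{29}{8} = - \frac{5}{8} \approx -0.625$)
$M = 10$ ($M = 5 \cdot 2 = 10$)
$W{\left(f \right)} = \frac{1}{10}$
$q{\left(x \right)} = \frac{11 + x}{- \frac{5}{8} + x}$ ($q{\left(x \right)} = \frac{x + 11}{x - \frac{5}{8}} = \frac{11 + x}{- \frac{5}{8} + x}$)
$q{\left(W{\left(O{\left(5,-5 \right)} \right)} \right)} \left(-369\right) = \frac{8 \left(11 + \frac{1}{10}\right)}{-5 + 8 \cdot \frac{1}{10}} \left(-369\right) = 8 \frac{1}{-5 + \frac{4}{5}} \cdot \frac{111}{10} \left(-369\right) = 8 \frac{1}{- \frac{21}{5}} \cdot \frac{111}{10} \left(-369\right) = 8 \left(- \frac{5}{21}\right) \frac{111}{10} \left(-369\right) = \left(- \frac{148}{7}\right) \left(-369\right) = \frac{54612}{7}$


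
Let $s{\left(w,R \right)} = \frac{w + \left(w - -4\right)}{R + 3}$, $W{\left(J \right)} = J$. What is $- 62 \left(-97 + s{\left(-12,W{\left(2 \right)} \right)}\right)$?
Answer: $6262$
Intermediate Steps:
$s{\left(w,R \right)} = \frac{4 + 2 w}{3 + R}$ ($s{\left(w,R \right)} = \frac{w + \left(w + 4\right)}{3 + R} = \frac{w + \left(4 + w\right)}{3 + R} = \frac{4 + 2 w}{3 + R}$)
$- 62 \left(-97 + s{\left(-12,W{\left(2 \right)} \right)}\right) = - 62 \left(-97 + \frac{2 \left(2 - 12\right)}{3 + 2}\right) = - 62 \left(-97 + 2 \cdot \frac{1}{5} \left(-10\right)\right) = - 62 \left(-97 - 4\right) = \left(-62\right) \left(-101\right) = 6262$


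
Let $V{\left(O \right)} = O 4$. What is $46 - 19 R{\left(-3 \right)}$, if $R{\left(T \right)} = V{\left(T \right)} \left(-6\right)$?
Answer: $-1322$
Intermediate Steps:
$V{\left(O \right)} = 4 O$
$R{\left(T \right)} = - 24 T$ ($R{\left(T \right)} = 4 T \left(-6\right) = - 24 T$)
$46 - 19 R{\left(-3 \right)} = 46 - 19 \left(\left(-24\right) \left(-3\right)\right) = 46 - 1368 = -1322$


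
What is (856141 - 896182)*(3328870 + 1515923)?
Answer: -193990356513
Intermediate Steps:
(856141 - 896182)*(3328870 + 1515923) = -40041*4844793 = -193990356513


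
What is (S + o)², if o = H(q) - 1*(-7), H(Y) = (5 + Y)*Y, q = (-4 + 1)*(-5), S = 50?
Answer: 127449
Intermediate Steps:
q = 15 (q = -3*(-5) = 15)
H(Y) = Y*(5 + Y)
o = 307 (o = 15*(5 + 15) - 1*(-7) = 15*20 + 7 = 300 + 7 = 307)
(S + o)² = (50 + 307)² = 357² = 127449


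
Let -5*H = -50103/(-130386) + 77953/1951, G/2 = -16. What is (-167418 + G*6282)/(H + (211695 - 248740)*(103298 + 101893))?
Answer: 156209021620020/3222737175036803887 ≈ 4.8471e-5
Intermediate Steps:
G = -32 (G = 2*(-16) = -32)
H = -3420576937/423971810 (H = -(-50103/(-130386) + 77953/1951)/5 = -(-50103*(-1/130386) + 77953*(1/1951))/5 = -(16701/43462 + 77953/1951)/5 = -⅕*3420576937/84794362 = -3420576937/423971810 ≈ -8.0679)
(-167418 + G*6282)/(H + (211695 - 248740)*(103298 + 101893)) = (-167418 - 32*6282)/(-3420576937/423971810 + (211695 - 248740)*(103298 + 101893)) = (-167418 - 201024)/(-3420576937/423971810 - 37045*205191) = -368442/(-3420576937/423971810 - 7601300595) = -368442/(-3222737175036803887/423971810) = -368442*(-423971810/3222737175036803887) = 156209021620020/3222737175036803887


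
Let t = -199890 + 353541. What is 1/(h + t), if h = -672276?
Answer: -1/518625 ≈ -1.9282e-6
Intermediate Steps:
t = 153651
1/(h + t) = 1/(-672276 + 153651) = 1/(-518625) = -1/518625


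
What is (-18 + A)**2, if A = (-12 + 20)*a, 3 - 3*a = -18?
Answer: 1444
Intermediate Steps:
a = 7 (a = 1 - 1/3*(-18) = 1 + 6 = 7)
A = 56 (A = (-12 + 20)*7 = 8*7 = 56)
(-18 + A)**2 = (-18 + 56)**2 = 38**2 = 1444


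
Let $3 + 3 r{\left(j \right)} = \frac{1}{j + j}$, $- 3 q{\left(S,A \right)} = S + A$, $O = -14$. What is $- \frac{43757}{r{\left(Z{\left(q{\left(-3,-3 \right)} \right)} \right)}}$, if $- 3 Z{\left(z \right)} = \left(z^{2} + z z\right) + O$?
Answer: $\frac{525084}{11} \approx 47735.0$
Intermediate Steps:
$q{\left(S,A \right)} = - \frac{A}{3} - \frac{S}{3}$ ($q{\left(S,A \right)} = - \frac{S + A}{3} = - \frac{A + S}{3} = - \frac{A}{3} - \frac{S}{3}$)
$Z{\left(z \right)} = \frac{14}{3} - \frac{2 z^{2}}{3}$ ($Z{\left(z \right)} = - \frac{\left(z^{2} + z z\right) - 14}{3} = - \frac{\left(z^{2} + z^{2}\right) - 14}{3} = - \frac{2 z^{2} - 14}{3} = - \frac{-14 + 2 z^{2}}{3} = \frac{14}{3} - \frac{2 z^{2}}{3}$)
$r{\left(j \right)} = -1 + \frac{1}{6 j}$ ($r{\left(j \right)} = -1 + \frac{1}{3 \left(j + j\right)} = -1 + \frac{1}{3 \cdot 2 j} = -1 + \frac{\frac{1}{2} \frac{1}{j}}{3} = -1 + \frac{1}{6 j}$)
$- \frac{43757}{r{\left(Z{\left(q{\left(-3,-3 \right)} \right)} \right)}} = - \frac{43757}{\frac{1}{\frac{14}{3} - \frac{2 \left(\left(- \frac{1}{3}\right) \left(-3\right) - -1\right)^{2}}{3}} \left(\frac{1}{6} - \left(\frac{14}{3} - \frac{2 \left(\left(- \frac{1}{3}\right) \left(-3\right) - -1\right)^{2}}{3}\right)\right)} = - \frac{43757}{\frac{1}{\frac{14}{3} - \frac{2 \left(1 + 1\right)^{2}}{3}} \left(\frac{1}{6} - \left(\frac{14}{3} - \frac{2 \left(1 + 1\right)^{2}}{3}\right)\right)} = - \frac{43757}{\frac{1}{\frac{14}{3} - \frac{2 \cdot 2^{2}}{3}} \left(\frac{1}{6} - \left(\frac{14}{3} - \frac{2 \cdot 2^{2}}{3}\right)\right)} = - \frac{43757}{\frac{1}{\frac{14}{3} - \frac{8}{3}} \left(\frac{1}{6} - \left(\frac{14}{3} - \frac{8}{3}\right)\right)} = - \frac{43757}{\frac{1}{2} \left(\frac{1}{6} - 2\right)} = - \frac{43757}{\frac{1}{2} \left(- \frac{11}{6}\right)} = - \frac{43757}{- \frac{11}{12}} = \left(-43757\right) \left(- \frac{12}{11}\right) = \frac{525084}{11}$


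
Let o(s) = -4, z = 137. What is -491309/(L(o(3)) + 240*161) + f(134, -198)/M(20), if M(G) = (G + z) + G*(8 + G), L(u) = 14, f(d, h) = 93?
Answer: -16603511/1319758 ≈ -12.581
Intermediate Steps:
M(G) = 137 + G + G*(8 + G) (M(G) = (G + 137) + G*(8 + G) = (137 + G) + G*(8 + G) = 137 + G + G*(8 + G))
-491309/(L(o(3)) + 240*161) + f(134, -198)/M(20) = -491309/(14 + 240*161) + 93/(137 + 20**2 + 9*20) = -491309/(14 + 38640) + 93/(137 + 400 + 180) = -491309/38654 + 93/717 = -491309*1/38654 + 93*(1/717) = -70187/5522 + 31/239 = -16603511/1319758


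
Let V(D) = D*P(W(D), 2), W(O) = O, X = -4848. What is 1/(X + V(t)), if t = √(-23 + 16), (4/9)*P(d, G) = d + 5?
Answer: -4*I/(45*√7 + 19455*I) ≈ -0.0002056 - 1.2582e-6*I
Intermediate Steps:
P(d, G) = 45/4 + 9*d/4 (P(d, G) = 9*(d + 5)/4 = 9*(5 + d)/4 = 45/4 + 9*d/4)
t = I*√7 (t = √(-7) = I*√7 ≈ 2.6458*I)
V(D) = D*(45/4 + 9*D/4)
1/(X + V(t)) = 1/(-4848 + 9*(I*√7)*(5 + I*√7)/4) = 1/(-4848 + 9*I*√7*(5 + I*√7)/4)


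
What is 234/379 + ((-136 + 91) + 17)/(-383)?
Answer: 100234/145157 ≈ 0.69052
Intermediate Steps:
234/379 + ((-136 + 91) + 17)/(-383) = 234*(1/379) + (-45 + 17)*(-1/383) = 234/379 - 28*(-1/383) = 234/379 + 28/383 = 100234/145157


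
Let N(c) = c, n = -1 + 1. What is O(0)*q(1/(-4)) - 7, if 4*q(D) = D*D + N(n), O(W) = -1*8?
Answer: -57/8 ≈ -7.1250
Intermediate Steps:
n = 0
O(W) = -8
q(D) = D²/4 (q(D) = (D*D + 0)/4 = (D² + 0)/4 = D²/4)
O(0)*q(1/(-4)) - 7 = -2*(1/(-4))² - 7 = -2*(-¼)² - 7 = -2/16 - 7 = -8*1/64 - 7 = -⅛ - 7 = -57/8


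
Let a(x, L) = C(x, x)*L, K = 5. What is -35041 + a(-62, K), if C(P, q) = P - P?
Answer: -35041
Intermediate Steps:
C(P, q) = 0
a(x, L) = 0 (a(x, L) = 0*L = 0)
-35041 + a(-62, K) = -35041 + 0 = -35041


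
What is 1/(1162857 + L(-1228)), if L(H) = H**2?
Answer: 1/2670841 ≈ 3.7441e-7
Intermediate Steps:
1/(1162857 + L(-1228)) = 1/(1162857 + (-1228)**2) = 1/(1162857 + 1507984) = 1/2670841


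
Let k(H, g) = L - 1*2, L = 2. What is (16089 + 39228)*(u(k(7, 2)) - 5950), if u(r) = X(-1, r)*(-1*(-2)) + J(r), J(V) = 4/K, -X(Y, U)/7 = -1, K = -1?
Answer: -328582980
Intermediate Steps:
X(Y, U) = 7 (X(Y, U) = -7*(-1) = 7)
k(H, g) = 0 (k(H, g) = 2 - 1*2 = 2 - 2 = 0)
J(V) = -4 (J(V) = 4/(-1) = 4*(-1) = -4)
u(r) = 10 (u(r) = 7*(-1*(-2)) - 4 = 7*2 - 4 = 14 - 4 = 10)
(16089 + 39228)*(u(k(7, 2)) - 5950) = (16089 + 39228)*(10 - 5950) = 55317*(-5940) = -328582980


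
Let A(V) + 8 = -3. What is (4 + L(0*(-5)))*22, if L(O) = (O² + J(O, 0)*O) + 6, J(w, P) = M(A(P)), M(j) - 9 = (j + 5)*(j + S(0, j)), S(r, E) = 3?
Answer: 220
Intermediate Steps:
A(V) = -11 (A(V) = -8 - 3 = -11)
M(j) = 9 + (3 + j)*(5 + j) (M(j) = 9 + (j + 5)*(j + 3) = 9 + (5 + j)*(3 + j) = 9 + (3 + j)*(5 + j))
J(w, P) = 57 (J(w, P) = 24 + (-11)² + 8*(-11) = 24 + 121 - 88 = 57)
L(O) = 6 + O² + 57*O (L(O) = (O² + 57*O) + 6 = 6 + O² + 57*O)
(4 + L(0*(-5)))*22 = (4 + (6 + (0*(-5))² + 57*(0*(-5))))*22 = (4 + (6 + 0² + 57*0))*22 = (4 + (6 + 0 + 0))*22 = (4 + 6)*22 = 10*22 = 220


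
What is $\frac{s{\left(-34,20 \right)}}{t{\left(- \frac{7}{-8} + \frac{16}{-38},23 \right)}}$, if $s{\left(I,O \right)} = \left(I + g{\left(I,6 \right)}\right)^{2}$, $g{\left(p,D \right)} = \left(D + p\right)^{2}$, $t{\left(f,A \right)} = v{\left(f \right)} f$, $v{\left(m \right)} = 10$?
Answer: $\frac{2850000}{23} \approx 1.2391 \cdot 10^{5}$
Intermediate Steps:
$t{\left(f,A \right)} = 10 f$
$s{\left(I,O \right)} = \left(I + \left(6 + I\right)^{2}\right)^{2}$
$\frac{s{\left(-34,20 \right)}}{t{\left(- \frac{7}{-8} + \frac{16}{-38},23 \right)}} = \frac{\left(-34 + \left(6 - 34\right)^{2}\right)^{2}}{10 \left(- \frac{7}{-8} + \frac{16}{-38}\right)} = \frac{\left(-34 + \left(-28\right)^{2}\right)^{2}}{10 \left(\left(-7\right) \left(- \frac{1}{8}\right) + 16 \left(- \frac{1}{38}\right)\right)} = \frac{\left(-34 + 784\right)^{2}}{10 \left(\frac{7}{8} - \frac{8}{19}\right)} = \frac{750^{2}}{10 \cdot \frac{69}{152}} = \frac{562500}{\frac{345}{76}} = 562500 \cdot \frac{76}{345} = \frac{2850000}{23}$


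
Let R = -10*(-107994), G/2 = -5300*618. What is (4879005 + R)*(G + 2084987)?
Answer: -26611534047285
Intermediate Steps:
G = -6550800 (G = 2*(-5300*618) = 2*(-3275400) = -6550800)
R = 1079940
(4879005 + R)*(G + 2084987) = (4879005 + 1079940)*(-6550800 + 2084987) = 5958945*(-4465813) = -26611534047285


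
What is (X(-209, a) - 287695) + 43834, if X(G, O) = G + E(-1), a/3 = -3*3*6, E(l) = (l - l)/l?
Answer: -244070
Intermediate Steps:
E(l) = 0 (E(l) = 0/l = 0)
a = -162 (a = 3*(-3*3*6) = 3*(-9*6) = 3*(-54) = -162)
X(G, O) = G (X(G, O) = G + 0 = G)
(X(-209, a) - 287695) + 43834 = (-209 - 287695) + 43834 = -287904 + 43834 = -244070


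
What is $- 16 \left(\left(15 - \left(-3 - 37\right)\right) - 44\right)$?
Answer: $-176$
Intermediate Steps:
$- 16 \left(\left(15 - \left(-3 - 37\right)\right) - 44\right) = - 16 \left(\left(15 - \left(-3 - 37\right)\right) + \left(-62 + 18\right)\right) = - 16 \left(\left(15 - -40\right) - 44\right) = - 16 \left(\left(15 + 40\right) - 44\right) = - 16 \left(55 - 44\right) = \left(-16\right) 11 = -176$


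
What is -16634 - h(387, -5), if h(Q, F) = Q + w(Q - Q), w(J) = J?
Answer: -17021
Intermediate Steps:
h(Q, F) = Q (h(Q, F) = Q + (Q - Q) = Q + 0 = Q)
-16634 - h(387, -5) = -16634 - 1*387 = -16634 - 387 = -17021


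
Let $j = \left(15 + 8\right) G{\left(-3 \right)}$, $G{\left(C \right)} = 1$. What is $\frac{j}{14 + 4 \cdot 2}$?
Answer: $\frac{23}{22} \approx 1.0455$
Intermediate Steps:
$j = 23$ ($j = \left(15 + 8\right) 1 = 23 \cdot 1 = 23$)
$\frac{j}{14 + 4 \cdot 2} = \frac{23}{14 + 4 \cdot 2} = \frac{23}{14 + 8} = \frac{23}{22}$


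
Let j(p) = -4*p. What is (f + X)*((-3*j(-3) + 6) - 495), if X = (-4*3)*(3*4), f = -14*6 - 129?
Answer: 187425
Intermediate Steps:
f = -213 (f = -84 - 129 = -213)
X = -144 (X = -12*12 = -144)
(f + X)*((-3*j(-3) + 6) - 495) = (-213 - 144)*((-(-12)*(-3) + 6) - 495) = -357*((-3*12 + 6) - 495) = -357*((-36 + 6) - 495) = -357*(-30 - 495) = -357*(-525) = 187425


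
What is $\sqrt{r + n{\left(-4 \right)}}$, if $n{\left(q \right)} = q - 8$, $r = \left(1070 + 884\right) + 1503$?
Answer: $\sqrt{3445} \approx 58.694$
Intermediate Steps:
$r = 3457$ ($r = 1954 + 1503 = 3457$)
$n{\left(q \right)} = -8 + q$
$\sqrt{r + n{\left(-4 \right)}} = \sqrt{3457 - 12} = \sqrt{3445}$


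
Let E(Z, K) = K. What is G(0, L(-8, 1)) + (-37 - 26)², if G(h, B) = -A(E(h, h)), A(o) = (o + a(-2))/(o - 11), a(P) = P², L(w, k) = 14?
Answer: 43663/11 ≈ 3969.4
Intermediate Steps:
A(o) = (4 + o)/(-11 + o) (A(o) = (o + (-2)²)/(o - 11) = (o + 4)/(-11 + o) = (4 + o)/(-11 + o))
G(h, B) = -(4 + h)/(-11 + h)
G(0, L(-8, 1)) + (-37 - 26)² = (-4 - 1*0)/(-11 + 0) + (-37 - 26)² = (-4 + 0)/(-11) + (-63)² = -1/11*(-4) + 3969 = 4/11 + 3969 = 43663/11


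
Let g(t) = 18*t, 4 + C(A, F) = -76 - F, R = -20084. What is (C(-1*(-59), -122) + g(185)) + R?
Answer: -16712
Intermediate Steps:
C(A, F) = -80 - F (C(A, F) = -4 + (-76 - F) = -80 - F)
(C(-1*(-59), -122) + g(185)) + R = ((-80 - 1*(-122)) + 18*185) - 20084 = ((-80 + 122) + 3330) - 20084 = (42 + 3330) - 20084 = 3372 - 20084 = -16712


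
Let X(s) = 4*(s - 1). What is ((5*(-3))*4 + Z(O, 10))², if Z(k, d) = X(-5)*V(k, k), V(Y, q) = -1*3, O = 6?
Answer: 144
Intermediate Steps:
V(Y, q) = -3
X(s) = -4 + 4*s (X(s) = 4*(-1 + s) = -4 + 4*s)
Z(k, d) = 72 (Z(k, d) = (-4 + 4*(-5))*(-3) = (-4 - 20)*(-3) = -24*(-3) = 72)
((5*(-3))*4 + Z(O, 10))² = ((5*(-3))*4 + 72)² = (-15*4 + 72)² = (-60 + 72)² = 12² = 144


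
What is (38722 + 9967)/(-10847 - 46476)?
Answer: -48689/57323 ≈ -0.84938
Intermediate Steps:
(38722 + 9967)/(-10847 - 46476) = 48689/(-57323) = 48689*(-1/57323) = -48689/57323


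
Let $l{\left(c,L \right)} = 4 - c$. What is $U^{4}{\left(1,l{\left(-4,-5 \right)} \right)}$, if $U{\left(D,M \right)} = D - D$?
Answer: $0$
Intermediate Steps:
$U{\left(D,M \right)} = 0$
$U^{4}{\left(1,l{\left(-4,-5 \right)} \right)} = 0^{4} = 0$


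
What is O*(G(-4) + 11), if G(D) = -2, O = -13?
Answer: -117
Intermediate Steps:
O*(G(-4) + 11) = -13*(-2 + 11) = -13*9 = -117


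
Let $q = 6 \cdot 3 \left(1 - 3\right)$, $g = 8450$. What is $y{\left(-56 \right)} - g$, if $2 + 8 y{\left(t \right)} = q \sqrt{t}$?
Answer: $- \frac{33801}{4} - 9 i \sqrt{14} \approx -8450.3 - 33.675 i$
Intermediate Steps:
$q = -36$ ($q = 18 \left(-2\right) = -36$)
$y{\left(t \right)} = - \frac{1}{4} - \frac{9 \sqrt{t}}{2}$ ($y{\left(t \right)} = - \frac{1}{4} + \frac{\left(-36\right) \sqrt{t}}{8} = - \frac{1}{4} - \frac{9 \sqrt{t}}{2}$)
$y{\left(-56 \right)} - g = \left(- \frac{1}{4} - \frac{9 \sqrt{-56}}{2}\right) - 8450 = \left(- \frac{1}{4} - \frac{9 \cdot 2 i \sqrt{14}}{2}\right) - 8450 = \left(- \frac{1}{4} - 9 i \sqrt{14}\right) - 8450 = - \frac{33801}{4} - 9 i \sqrt{14}$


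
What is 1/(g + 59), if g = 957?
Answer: 1/1016 ≈ 0.00098425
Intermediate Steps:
1/(g + 59) = 1/(957 + 59) = 1/1016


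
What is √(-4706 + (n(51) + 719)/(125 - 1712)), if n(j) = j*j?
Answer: I*√22415226/69 ≈ 68.615*I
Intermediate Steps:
n(j) = j²
√(-4706 + (n(51) + 719)/(125 - 1712)) = √(-4706 + (51² + 719)/(125 - 1712)) = √(-4706 + (2601 + 719)/(-1587)) = √(-4706 + 3320*(-1/1587)) = √(-4706 - 3320/1587) = √(-7471742/1587) = I*√22415226/69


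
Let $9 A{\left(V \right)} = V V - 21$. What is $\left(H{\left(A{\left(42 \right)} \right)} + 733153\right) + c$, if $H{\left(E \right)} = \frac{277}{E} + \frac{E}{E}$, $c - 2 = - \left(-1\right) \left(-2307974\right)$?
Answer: $- \frac{914968427}{581} \approx -1.5748 \cdot 10^{6}$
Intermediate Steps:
$A{\left(V \right)} = - \frac{7}{3} + \frac{V^{2}}{9}$ ($A{\left(V \right)} = \frac{V V - 21}{9} = \frac{V^{2} - 21}{9} = \frac{-21 + V^{2}}{9} = - \frac{7}{3} + \frac{V^{2}}{9}$)
$c = -2307972$ ($c = 2 - \left(-1\right) \left(-2307974\right) = 2 - 2307974 = -2307972$)
$H{\left(E \right)} = 1 + \frac{277}{E}$ ($H{\left(E \right)} = \frac{277}{E} + 1 = 1 + \frac{277}{E}$)
$\left(H{\left(A{\left(42 \right)} \right)} + 733153\right) + c = \left(\frac{277 - \left(\frac{7}{3} - \frac{42^{2}}{9}\right)}{- \frac{7}{3} + \frac{42^{2}}{9}} + 733153\right) - 2307972 = \left(\frac{277 + \left(- \frac{7}{3} + \frac{1}{9} \cdot 1764\right)}{- \frac{7}{3} + \frac{1}{9} \cdot 1764} + 733153\right) - 2307972 = \left(\frac{277 + \left(- \frac{7}{3} + 196\right)}{- \frac{7}{3} + 196} + 733153\right) - 2307972 = \left(\frac{277 + \frac{581}{3}}{\frac{581}{3}} + 733153\right) - 2307972 = \left(\frac{3}{581} \cdot \frac{1412}{3} + 733153\right) - 2307972 = \left(\frac{1412}{581} + 733153\right) - 2307972 = \frac{425963305}{581} - 2307972 = - \frac{914968427}{581}$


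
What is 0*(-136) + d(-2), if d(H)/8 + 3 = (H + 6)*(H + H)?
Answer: -152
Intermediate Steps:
d(H) = -24 + 16*H*(6 + H) (d(H) = -24 + 8*((H + 6)*(H + H)) = -24 + 8*((6 + H)*(2*H)) = -24 + 8*(2*H*(6 + H)) = -24 + 16*H*(6 + H))
0*(-136) + d(-2) = 0*(-136) + (-24 + 16*(-2)² + 96*(-2)) = 0 + (-24 + 16*4 - 192) = 0 + (-24 + 64 - 192) = 0 - 152 = -152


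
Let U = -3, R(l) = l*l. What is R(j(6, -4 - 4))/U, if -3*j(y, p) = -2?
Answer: -4/27 ≈ -0.14815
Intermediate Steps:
j(y, p) = 2/3 (j(y, p) = -1/3*(-2) = 2/3)
R(l) = l**2
R(j(6, -4 - 4))/U = (2/3)**2/(-3) = (4/9)*(-1/3) = -4/27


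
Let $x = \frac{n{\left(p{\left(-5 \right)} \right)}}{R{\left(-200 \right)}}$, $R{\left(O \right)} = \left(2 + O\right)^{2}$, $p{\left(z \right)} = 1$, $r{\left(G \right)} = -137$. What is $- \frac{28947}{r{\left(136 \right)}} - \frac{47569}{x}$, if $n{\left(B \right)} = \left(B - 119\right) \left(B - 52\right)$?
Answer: $- \frac{42552737061}{137411} \approx -3.0968 \cdot 10^{5}$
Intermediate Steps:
$n{\left(B \right)} = \left(-119 + B\right) \left(-52 + B\right)$
$x = \frac{1003}{6534}$ ($x = \frac{6188 + 1^{2} - 171}{\left(2 - 200\right)^{2}} = \frac{6188 + 1 - 171}{\left(-198\right)^{2}} = \frac{6018}{39204} = 6018 \cdot \frac{1}{39204} = \frac{1003}{6534} \approx 0.1535$)
$- \frac{28947}{r{\left(136 \right)}} - \frac{47569}{x} = - \frac{28947}{-137} - \frac{47569}{\frac{1003}{6534}} = \left(-28947\right) \left(- \frac{1}{137}\right) - \frac{310815846}{1003} = \frac{28947}{137} - \frac{310815846}{1003} = - \frac{42552737061}{137411}$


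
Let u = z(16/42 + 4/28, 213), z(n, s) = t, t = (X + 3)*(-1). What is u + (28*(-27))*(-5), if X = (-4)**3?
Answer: 3841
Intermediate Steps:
X = -64
t = 61 (t = (-64 + 3)*(-1) = -61*(-1) = 61)
z(n, s) = 61
u = 61
u + (28*(-27))*(-5) = 61 + (28*(-27))*(-5) = 61 - 756*(-5) = 61 + 3780 = 3841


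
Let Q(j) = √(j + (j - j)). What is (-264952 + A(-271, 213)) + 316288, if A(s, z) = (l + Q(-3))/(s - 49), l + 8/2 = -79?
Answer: 16427603/320 - I*√3/320 ≈ 51336.0 - 0.0054127*I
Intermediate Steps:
Q(j) = √j (Q(j) = √(j + 0) = √j)
l = -83 (l = -4 - 79 = -83)
A(s, z) = (-83 + I*√3)/(-49 + s) (A(s, z) = (-83 + √(-3))/(s - 49) = (-83 + I*√3)/(-49 + s))
(-264952 + A(-271, 213)) + 316288 = (-264952 + (-83 + I*√3)/(-49 - 271)) + 316288 = (-264952 + (-83 + I*√3)/(-320)) + 316288 = (-264952 - (-83 + I*√3)/320) + 316288 = (-264952 + (83/320 - I*√3/320)) + 316288 = (-84784557/320 - I*√3/320) + 316288 = 16427603/320 - I*√3/320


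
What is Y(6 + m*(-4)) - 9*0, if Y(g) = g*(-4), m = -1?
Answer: -40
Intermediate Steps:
Y(g) = -4*g
Y(6 + m*(-4)) - 9*0 = -4*(6 - 1*(-4)) - 9*0 = -4*(6 + 4) + 0 = -4*10 + 0 = -40 + 0 = -40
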